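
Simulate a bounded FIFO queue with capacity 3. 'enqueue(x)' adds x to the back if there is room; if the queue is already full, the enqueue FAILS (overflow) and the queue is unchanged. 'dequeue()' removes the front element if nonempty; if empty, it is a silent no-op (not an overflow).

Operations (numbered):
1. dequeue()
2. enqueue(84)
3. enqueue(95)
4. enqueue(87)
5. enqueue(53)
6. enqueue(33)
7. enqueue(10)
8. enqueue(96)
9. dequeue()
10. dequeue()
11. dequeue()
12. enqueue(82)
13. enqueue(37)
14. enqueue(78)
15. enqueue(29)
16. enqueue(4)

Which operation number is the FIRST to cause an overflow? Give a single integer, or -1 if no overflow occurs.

Answer: 5

Derivation:
1. dequeue(): empty, no-op, size=0
2. enqueue(84): size=1
3. enqueue(95): size=2
4. enqueue(87): size=3
5. enqueue(53): size=3=cap → OVERFLOW (fail)
6. enqueue(33): size=3=cap → OVERFLOW (fail)
7. enqueue(10): size=3=cap → OVERFLOW (fail)
8. enqueue(96): size=3=cap → OVERFLOW (fail)
9. dequeue(): size=2
10. dequeue(): size=1
11. dequeue(): size=0
12. enqueue(82): size=1
13. enqueue(37): size=2
14. enqueue(78): size=3
15. enqueue(29): size=3=cap → OVERFLOW (fail)
16. enqueue(4): size=3=cap → OVERFLOW (fail)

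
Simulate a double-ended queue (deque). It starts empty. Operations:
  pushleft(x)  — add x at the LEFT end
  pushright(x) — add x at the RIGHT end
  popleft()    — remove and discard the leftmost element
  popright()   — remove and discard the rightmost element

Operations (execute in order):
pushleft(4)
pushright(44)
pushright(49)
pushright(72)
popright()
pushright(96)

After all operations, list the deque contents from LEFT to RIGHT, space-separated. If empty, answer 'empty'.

Answer: 4 44 49 96

Derivation:
pushleft(4): [4]
pushright(44): [4, 44]
pushright(49): [4, 44, 49]
pushright(72): [4, 44, 49, 72]
popright(): [4, 44, 49]
pushright(96): [4, 44, 49, 96]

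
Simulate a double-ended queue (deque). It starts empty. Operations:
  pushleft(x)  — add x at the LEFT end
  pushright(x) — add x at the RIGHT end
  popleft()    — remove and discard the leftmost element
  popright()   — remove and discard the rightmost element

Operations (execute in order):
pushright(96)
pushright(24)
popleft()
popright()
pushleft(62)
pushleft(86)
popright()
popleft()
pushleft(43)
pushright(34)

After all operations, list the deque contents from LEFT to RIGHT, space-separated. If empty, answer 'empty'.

Answer: 43 34

Derivation:
pushright(96): [96]
pushright(24): [96, 24]
popleft(): [24]
popright(): []
pushleft(62): [62]
pushleft(86): [86, 62]
popright(): [86]
popleft(): []
pushleft(43): [43]
pushright(34): [43, 34]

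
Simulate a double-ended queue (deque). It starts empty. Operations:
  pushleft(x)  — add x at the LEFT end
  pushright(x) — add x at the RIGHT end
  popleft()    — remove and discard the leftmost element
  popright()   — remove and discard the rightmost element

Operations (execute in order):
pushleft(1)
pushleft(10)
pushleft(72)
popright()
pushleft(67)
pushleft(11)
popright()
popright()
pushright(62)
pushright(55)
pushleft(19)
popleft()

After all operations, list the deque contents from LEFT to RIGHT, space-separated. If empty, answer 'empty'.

Answer: 11 67 62 55

Derivation:
pushleft(1): [1]
pushleft(10): [10, 1]
pushleft(72): [72, 10, 1]
popright(): [72, 10]
pushleft(67): [67, 72, 10]
pushleft(11): [11, 67, 72, 10]
popright(): [11, 67, 72]
popright(): [11, 67]
pushright(62): [11, 67, 62]
pushright(55): [11, 67, 62, 55]
pushleft(19): [19, 11, 67, 62, 55]
popleft(): [11, 67, 62, 55]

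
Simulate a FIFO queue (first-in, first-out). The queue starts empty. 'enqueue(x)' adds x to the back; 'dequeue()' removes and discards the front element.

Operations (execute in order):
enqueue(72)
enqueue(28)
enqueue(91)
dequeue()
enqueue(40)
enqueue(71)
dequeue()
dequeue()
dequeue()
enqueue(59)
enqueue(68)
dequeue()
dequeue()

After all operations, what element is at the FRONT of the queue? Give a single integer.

enqueue(72): queue = [72]
enqueue(28): queue = [72, 28]
enqueue(91): queue = [72, 28, 91]
dequeue(): queue = [28, 91]
enqueue(40): queue = [28, 91, 40]
enqueue(71): queue = [28, 91, 40, 71]
dequeue(): queue = [91, 40, 71]
dequeue(): queue = [40, 71]
dequeue(): queue = [71]
enqueue(59): queue = [71, 59]
enqueue(68): queue = [71, 59, 68]
dequeue(): queue = [59, 68]
dequeue(): queue = [68]

Answer: 68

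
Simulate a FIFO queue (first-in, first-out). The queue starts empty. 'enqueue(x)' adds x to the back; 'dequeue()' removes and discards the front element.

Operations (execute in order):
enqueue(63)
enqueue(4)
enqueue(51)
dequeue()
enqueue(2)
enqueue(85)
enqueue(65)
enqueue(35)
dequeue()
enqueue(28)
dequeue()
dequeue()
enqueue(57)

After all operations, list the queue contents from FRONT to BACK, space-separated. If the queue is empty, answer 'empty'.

Answer: 85 65 35 28 57

Derivation:
enqueue(63): [63]
enqueue(4): [63, 4]
enqueue(51): [63, 4, 51]
dequeue(): [4, 51]
enqueue(2): [4, 51, 2]
enqueue(85): [4, 51, 2, 85]
enqueue(65): [4, 51, 2, 85, 65]
enqueue(35): [4, 51, 2, 85, 65, 35]
dequeue(): [51, 2, 85, 65, 35]
enqueue(28): [51, 2, 85, 65, 35, 28]
dequeue(): [2, 85, 65, 35, 28]
dequeue(): [85, 65, 35, 28]
enqueue(57): [85, 65, 35, 28, 57]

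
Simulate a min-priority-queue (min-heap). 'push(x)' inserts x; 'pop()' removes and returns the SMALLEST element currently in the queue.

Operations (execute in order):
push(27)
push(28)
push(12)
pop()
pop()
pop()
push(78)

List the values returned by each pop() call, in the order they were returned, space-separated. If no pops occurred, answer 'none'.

Answer: 12 27 28

Derivation:
push(27): heap contents = [27]
push(28): heap contents = [27, 28]
push(12): heap contents = [12, 27, 28]
pop() → 12: heap contents = [27, 28]
pop() → 27: heap contents = [28]
pop() → 28: heap contents = []
push(78): heap contents = [78]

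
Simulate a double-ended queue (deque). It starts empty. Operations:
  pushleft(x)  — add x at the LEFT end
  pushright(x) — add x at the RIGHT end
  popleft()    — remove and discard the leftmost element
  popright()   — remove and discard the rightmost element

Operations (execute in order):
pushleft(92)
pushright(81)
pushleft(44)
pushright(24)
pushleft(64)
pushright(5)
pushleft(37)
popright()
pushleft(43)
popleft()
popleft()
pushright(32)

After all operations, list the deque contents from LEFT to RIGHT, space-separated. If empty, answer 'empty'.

pushleft(92): [92]
pushright(81): [92, 81]
pushleft(44): [44, 92, 81]
pushright(24): [44, 92, 81, 24]
pushleft(64): [64, 44, 92, 81, 24]
pushright(5): [64, 44, 92, 81, 24, 5]
pushleft(37): [37, 64, 44, 92, 81, 24, 5]
popright(): [37, 64, 44, 92, 81, 24]
pushleft(43): [43, 37, 64, 44, 92, 81, 24]
popleft(): [37, 64, 44, 92, 81, 24]
popleft(): [64, 44, 92, 81, 24]
pushright(32): [64, 44, 92, 81, 24, 32]

Answer: 64 44 92 81 24 32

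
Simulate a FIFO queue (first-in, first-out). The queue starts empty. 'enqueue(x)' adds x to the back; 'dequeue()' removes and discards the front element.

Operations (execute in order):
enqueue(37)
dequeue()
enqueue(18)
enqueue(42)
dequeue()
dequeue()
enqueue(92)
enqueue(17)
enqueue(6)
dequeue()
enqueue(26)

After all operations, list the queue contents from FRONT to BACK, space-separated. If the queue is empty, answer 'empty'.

enqueue(37): [37]
dequeue(): []
enqueue(18): [18]
enqueue(42): [18, 42]
dequeue(): [42]
dequeue(): []
enqueue(92): [92]
enqueue(17): [92, 17]
enqueue(6): [92, 17, 6]
dequeue(): [17, 6]
enqueue(26): [17, 6, 26]

Answer: 17 6 26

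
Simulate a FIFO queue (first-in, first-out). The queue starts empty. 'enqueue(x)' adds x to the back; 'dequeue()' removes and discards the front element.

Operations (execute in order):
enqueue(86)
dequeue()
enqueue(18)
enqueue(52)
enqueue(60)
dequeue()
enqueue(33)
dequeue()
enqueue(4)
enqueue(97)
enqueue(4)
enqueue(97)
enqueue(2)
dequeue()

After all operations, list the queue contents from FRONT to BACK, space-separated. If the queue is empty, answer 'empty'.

Answer: 33 4 97 4 97 2

Derivation:
enqueue(86): [86]
dequeue(): []
enqueue(18): [18]
enqueue(52): [18, 52]
enqueue(60): [18, 52, 60]
dequeue(): [52, 60]
enqueue(33): [52, 60, 33]
dequeue(): [60, 33]
enqueue(4): [60, 33, 4]
enqueue(97): [60, 33, 4, 97]
enqueue(4): [60, 33, 4, 97, 4]
enqueue(97): [60, 33, 4, 97, 4, 97]
enqueue(2): [60, 33, 4, 97, 4, 97, 2]
dequeue(): [33, 4, 97, 4, 97, 2]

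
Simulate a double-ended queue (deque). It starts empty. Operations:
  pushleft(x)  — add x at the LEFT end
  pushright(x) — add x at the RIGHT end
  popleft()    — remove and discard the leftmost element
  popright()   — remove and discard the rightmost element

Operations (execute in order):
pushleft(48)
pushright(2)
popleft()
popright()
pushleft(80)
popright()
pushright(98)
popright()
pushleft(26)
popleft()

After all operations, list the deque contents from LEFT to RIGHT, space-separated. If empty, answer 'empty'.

pushleft(48): [48]
pushright(2): [48, 2]
popleft(): [2]
popright(): []
pushleft(80): [80]
popright(): []
pushright(98): [98]
popright(): []
pushleft(26): [26]
popleft(): []

Answer: empty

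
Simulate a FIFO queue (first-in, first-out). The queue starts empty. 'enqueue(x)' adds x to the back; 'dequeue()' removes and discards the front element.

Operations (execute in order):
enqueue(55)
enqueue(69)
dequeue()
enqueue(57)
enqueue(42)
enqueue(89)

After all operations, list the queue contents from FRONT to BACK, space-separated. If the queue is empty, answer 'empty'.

enqueue(55): [55]
enqueue(69): [55, 69]
dequeue(): [69]
enqueue(57): [69, 57]
enqueue(42): [69, 57, 42]
enqueue(89): [69, 57, 42, 89]

Answer: 69 57 42 89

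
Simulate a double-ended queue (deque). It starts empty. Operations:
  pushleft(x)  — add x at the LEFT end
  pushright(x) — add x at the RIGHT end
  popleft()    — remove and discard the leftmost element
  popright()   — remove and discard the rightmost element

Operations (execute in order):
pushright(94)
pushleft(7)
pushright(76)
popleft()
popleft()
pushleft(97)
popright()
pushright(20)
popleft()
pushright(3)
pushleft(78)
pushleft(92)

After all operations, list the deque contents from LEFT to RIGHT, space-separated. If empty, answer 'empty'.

pushright(94): [94]
pushleft(7): [7, 94]
pushright(76): [7, 94, 76]
popleft(): [94, 76]
popleft(): [76]
pushleft(97): [97, 76]
popright(): [97]
pushright(20): [97, 20]
popleft(): [20]
pushright(3): [20, 3]
pushleft(78): [78, 20, 3]
pushleft(92): [92, 78, 20, 3]

Answer: 92 78 20 3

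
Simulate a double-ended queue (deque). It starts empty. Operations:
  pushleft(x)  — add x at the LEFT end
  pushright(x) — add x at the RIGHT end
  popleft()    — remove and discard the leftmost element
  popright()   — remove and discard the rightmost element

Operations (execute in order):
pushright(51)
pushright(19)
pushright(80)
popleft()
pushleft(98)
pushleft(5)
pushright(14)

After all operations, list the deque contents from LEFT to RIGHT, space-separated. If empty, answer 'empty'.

Answer: 5 98 19 80 14

Derivation:
pushright(51): [51]
pushright(19): [51, 19]
pushright(80): [51, 19, 80]
popleft(): [19, 80]
pushleft(98): [98, 19, 80]
pushleft(5): [5, 98, 19, 80]
pushright(14): [5, 98, 19, 80, 14]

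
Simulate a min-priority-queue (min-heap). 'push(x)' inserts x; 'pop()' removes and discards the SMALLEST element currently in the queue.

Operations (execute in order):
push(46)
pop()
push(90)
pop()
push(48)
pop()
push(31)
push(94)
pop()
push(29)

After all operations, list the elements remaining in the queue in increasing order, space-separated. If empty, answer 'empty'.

Answer: 29 94

Derivation:
push(46): heap contents = [46]
pop() → 46: heap contents = []
push(90): heap contents = [90]
pop() → 90: heap contents = []
push(48): heap contents = [48]
pop() → 48: heap contents = []
push(31): heap contents = [31]
push(94): heap contents = [31, 94]
pop() → 31: heap contents = [94]
push(29): heap contents = [29, 94]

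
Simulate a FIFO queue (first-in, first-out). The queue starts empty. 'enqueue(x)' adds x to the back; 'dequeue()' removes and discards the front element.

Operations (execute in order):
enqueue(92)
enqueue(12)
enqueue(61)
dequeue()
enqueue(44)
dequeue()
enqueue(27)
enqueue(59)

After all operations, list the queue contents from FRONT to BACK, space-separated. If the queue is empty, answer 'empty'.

Answer: 61 44 27 59

Derivation:
enqueue(92): [92]
enqueue(12): [92, 12]
enqueue(61): [92, 12, 61]
dequeue(): [12, 61]
enqueue(44): [12, 61, 44]
dequeue(): [61, 44]
enqueue(27): [61, 44, 27]
enqueue(59): [61, 44, 27, 59]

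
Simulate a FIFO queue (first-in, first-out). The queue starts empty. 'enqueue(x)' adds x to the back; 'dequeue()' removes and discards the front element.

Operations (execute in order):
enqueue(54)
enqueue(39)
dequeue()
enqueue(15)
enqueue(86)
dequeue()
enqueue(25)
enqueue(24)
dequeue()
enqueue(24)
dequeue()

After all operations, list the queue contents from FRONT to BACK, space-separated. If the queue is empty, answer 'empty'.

Answer: 25 24 24

Derivation:
enqueue(54): [54]
enqueue(39): [54, 39]
dequeue(): [39]
enqueue(15): [39, 15]
enqueue(86): [39, 15, 86]
dequeue(): [15, 86]
enqueue(25): [15, 86, 25]
enqueue(24): [15, 86, 25, 24]
dequeue(): [86, 25, 24]
enqueue(24): [86, 25, 24, 24]
dequeue(): [25, 24, 24]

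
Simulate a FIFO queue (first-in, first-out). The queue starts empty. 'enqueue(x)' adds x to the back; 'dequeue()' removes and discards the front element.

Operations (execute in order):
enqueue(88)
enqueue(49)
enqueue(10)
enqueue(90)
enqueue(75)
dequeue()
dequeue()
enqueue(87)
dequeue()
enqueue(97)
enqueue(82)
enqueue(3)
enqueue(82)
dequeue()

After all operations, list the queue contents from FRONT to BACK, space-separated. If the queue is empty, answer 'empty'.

enqueue(88): [88]
enqueue(49): [88, 49]
enqueue(10): [88, 49, 10]
enqueue(90): [88, 49, 10, 90]
enqueue(75): [88, 49, 10, 90, 75]
dequeue(): [49, 10, 90, 75]
dequeue(): [10, 90, 75]
enqueue(87): [10, 90, 75, 87]
dequeue(): [90, 75, 87]
enqueue(97): [90, 75, 87, 97]
enqueue(82): [90, 75, 87, 97, 82]
enqueue(3): [90, 75, 87, 97, 82, 3]
enqueue(82): [90, 75, 87, 97, 82, 3, 82]
dequeue(): [75, 87, 97, 82, 3, 82]

Answer: 75 87 97 82 3 82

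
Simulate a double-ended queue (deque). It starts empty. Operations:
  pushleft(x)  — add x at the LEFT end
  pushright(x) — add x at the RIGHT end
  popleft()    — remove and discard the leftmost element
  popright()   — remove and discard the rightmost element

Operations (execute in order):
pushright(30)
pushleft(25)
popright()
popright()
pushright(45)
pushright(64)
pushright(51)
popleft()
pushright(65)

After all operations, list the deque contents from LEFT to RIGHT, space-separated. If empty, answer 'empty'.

pushright(30): [30]
pushleft(25): [25, 30]
popright(): [25]
popright(): []
pushright(45): [45]
pushright(64): [45, 64]
pushright(51): [45, 64, 51]
popleft(): [64, 51]
pushright(65): [64, 51, 65]

Answer: 64 51 65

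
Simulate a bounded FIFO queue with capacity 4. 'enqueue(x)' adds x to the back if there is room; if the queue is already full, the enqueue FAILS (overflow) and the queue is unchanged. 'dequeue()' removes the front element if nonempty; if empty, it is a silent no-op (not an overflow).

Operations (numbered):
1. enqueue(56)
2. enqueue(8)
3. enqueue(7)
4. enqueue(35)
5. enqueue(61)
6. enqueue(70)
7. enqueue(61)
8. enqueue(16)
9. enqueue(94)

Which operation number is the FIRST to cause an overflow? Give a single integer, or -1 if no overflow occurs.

Answer: 5

Derivation:
1. enqueue(56): size=1
2. enqueue(8): size=2
3. enqueue(7): size=3
4. enqueue(35): size=4
5. enqueue(61): size=4=cap → OVERFLOW (fail)
6. enqueue(70): size=4=cap → OVERFLOW (fail)
7. enqueue(61): size=4=cap → OVERFLOW (fail)
8. enqueue(16): size=4=cap → OVERFLOW (fail)
9. enqueue(94): size=4=cap → OVERFLOW (fail)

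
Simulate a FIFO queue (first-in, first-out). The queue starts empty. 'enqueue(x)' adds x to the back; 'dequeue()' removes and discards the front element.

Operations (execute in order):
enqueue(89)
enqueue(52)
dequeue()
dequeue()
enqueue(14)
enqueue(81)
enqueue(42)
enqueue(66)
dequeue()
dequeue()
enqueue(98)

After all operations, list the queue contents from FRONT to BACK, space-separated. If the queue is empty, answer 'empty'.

Answer: 42 66 98

Derivation:
enqueue(89): [89]
enqueue(52): [89, 52]
dequeue(): [52]
dequeue(): []
enqueue(14): [14]
enqueue(81): [14, 81]
enqueue(42): [14, 81, 42]
enqueue(66): [14, 81, 42, 66]
dequeue(): [81, 42, 66]
dequeue(): [42, 66]
enqueue(98): [42, 66, 98]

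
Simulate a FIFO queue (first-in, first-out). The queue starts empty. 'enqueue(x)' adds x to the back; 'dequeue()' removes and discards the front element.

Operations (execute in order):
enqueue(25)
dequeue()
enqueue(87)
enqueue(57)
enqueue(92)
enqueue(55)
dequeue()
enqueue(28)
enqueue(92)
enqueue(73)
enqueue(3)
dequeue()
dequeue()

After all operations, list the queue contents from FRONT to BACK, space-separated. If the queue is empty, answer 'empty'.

enqueue(25): [25]
dequeue(): []
enqueue(87): [87]
enqueue(57): [87, 57]
enqueue(92): [87, 57, 92]
enqueue(55): [87, 57, 92, 55]
dequeue(): [57, 92, 55]
enqueue(28): [57, 92, 55, 28]
enqueue(92): [57, 92, 55, 28, 92]
enqueue(73): [57, 92, 55, 28, 92, 73]
enqueue(3): [57, 92, 55, 28, 92, 73, 3]
dequeue(): [92, 55, 28, 92, 73, 3]
dequeue(): [55, 28, 92, 73, 3]

Answer: 55 28 92 73 3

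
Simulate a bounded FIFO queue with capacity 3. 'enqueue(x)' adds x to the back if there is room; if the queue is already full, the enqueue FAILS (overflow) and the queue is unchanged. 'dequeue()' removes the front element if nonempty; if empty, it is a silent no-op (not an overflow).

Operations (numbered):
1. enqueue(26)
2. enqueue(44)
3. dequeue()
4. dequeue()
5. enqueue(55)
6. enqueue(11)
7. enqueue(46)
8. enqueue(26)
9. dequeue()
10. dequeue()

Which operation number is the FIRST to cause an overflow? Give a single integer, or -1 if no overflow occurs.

Answer: 8

Derivation:
1. enqueue(26): size=1
2. enqueue(44): size=2
3. dequeue(): size=1
4. dequeue(): size=0
5. enqueue(55): size=1
6. enqueue(11): size=2
7. enqueue(46): size=3
8. enqueue(26): size=3=cap → OVERFLOW (fail)
9. dequeue(): size=2
10. dequeue(): size=1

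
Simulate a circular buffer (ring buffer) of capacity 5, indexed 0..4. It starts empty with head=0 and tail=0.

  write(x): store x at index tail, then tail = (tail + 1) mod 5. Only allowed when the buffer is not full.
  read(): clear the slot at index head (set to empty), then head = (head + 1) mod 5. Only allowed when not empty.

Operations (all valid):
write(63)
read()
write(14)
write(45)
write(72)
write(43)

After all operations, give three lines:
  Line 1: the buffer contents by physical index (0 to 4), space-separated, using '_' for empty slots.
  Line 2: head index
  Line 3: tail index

Answer: _ 14 45 72 43
1
0

Derivation:
write(63): buf=[63 _ _ _ _], head=0, tail=1, size=1
read(): buf=[_ _ _ _ _], head=1, tail=1, size=0
write(14): buf=[_ 14 _ _ _], head=1, tail=2, size=1
write(45): buf=[_ 14 45 _ _], head=1, tail=3, size=2
write(72): buf=[_ 14 45 72 _], head=1, tail=4, size=3
write(43): buf=[_ 14 45 72 43], head=1, tail=0, size=4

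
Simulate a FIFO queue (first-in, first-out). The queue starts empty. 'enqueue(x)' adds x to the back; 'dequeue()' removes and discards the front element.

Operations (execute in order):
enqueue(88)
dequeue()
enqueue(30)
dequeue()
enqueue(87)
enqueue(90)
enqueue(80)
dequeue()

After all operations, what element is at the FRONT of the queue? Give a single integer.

Answer: 90

Derivation:
enqueue(88): queue = [88]
dequeue(): queue = []
enqueue(30): queue = [30]
dequeue(): queue = []
enqueue(87): queue = [87]
enqueue(90): queue = [87, 90]
enqueue(80): queue = [87, 90, 80]
dequeue(): queue = [90, 80]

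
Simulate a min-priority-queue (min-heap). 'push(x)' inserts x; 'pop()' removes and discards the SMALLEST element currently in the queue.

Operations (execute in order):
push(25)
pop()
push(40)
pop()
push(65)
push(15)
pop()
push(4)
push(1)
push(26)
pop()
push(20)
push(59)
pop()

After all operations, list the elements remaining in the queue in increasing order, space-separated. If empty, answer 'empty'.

Answer: 20 26 59 65

Derivation:
push(25): heap contents = [25]
pop() → 25: heap contents = []
push(40): heap contents = [40]
pop() → 40: heap contents = []
push(65): heap contents = [65]
push(15): heap contents = [15, 65]
pop() → 15: heap contents = [65]
push(4): heap contents = [4, 65]
push(1): heap contents = [1, 4, 65]
push(26): heap contents = [1, 4, 26, 65]
pop() → 1: heap contents = [4, 26, 65]
push(20): heap contents = [4, 20, 26, 65]
push(59): heap contents = [4, 20, 26, 59, 65]
pop() → 4: heap contents = [20, 26, 59, 65]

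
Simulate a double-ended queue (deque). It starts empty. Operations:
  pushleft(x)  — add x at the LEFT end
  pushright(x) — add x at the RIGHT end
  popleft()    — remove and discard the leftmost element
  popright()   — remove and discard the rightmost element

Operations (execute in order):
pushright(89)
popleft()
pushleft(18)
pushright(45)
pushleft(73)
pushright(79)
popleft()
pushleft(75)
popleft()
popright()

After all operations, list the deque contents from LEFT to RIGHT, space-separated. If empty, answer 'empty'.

Answer: 18 45

Derivation:
pushright(89): [89]
popleft(): []
pushleft(18): [18]
pushright(45): [18, 45]
pushleft(73): [73, 18, 45]
pushright(79): [73, 18, 45, 79]
popleft(): [18, 45, 79]
pushleft(75): [75, 18, 45, 79]
popleft(): [18, 45, 79]
popright(): [18, 45]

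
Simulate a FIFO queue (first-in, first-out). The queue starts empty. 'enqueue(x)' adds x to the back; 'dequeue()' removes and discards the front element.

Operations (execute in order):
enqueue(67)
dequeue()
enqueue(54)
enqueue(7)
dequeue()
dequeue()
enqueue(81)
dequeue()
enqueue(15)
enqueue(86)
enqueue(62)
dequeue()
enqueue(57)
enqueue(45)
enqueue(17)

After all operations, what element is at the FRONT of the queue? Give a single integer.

enqueue(67): queue = [67]
dequeue(): queue = []
enqueue(54): queue = [54]
enqueue(7): queue = [54, 7]
dequeue(): queue = [7]
dequeue(): queue = []
enqueue(81): queue = [81]
dequeue(): queue = []
enqueue(15): queue = [15]
enqueue(86): queue = [15, 86]
enqueue(62): queue = [15, 86, 62]
dequeue(): queue = [86, 62]
enqueue(57): queue = [86, 62, 57]
enqueue(45): queue = [86, 62, 57, 45]
enqueue(17): queue = [86, 62, 57, 45, 17]

Answer: 86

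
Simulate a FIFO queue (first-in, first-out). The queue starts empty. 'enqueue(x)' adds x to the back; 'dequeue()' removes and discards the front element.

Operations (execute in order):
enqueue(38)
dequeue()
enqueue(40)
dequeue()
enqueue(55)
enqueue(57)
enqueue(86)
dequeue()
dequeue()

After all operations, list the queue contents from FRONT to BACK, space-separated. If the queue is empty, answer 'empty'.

Answer: 86

Derivation:
enqueue(38): [38]
dequeue(): []
enqueue(40): [40]
dequeue(): []
enqueue(55): [55]
enqueue(57): [55, 57]
enqueue(86): [55, 57, 86]
dequeue(): [57, 86]
dequeue(): [86]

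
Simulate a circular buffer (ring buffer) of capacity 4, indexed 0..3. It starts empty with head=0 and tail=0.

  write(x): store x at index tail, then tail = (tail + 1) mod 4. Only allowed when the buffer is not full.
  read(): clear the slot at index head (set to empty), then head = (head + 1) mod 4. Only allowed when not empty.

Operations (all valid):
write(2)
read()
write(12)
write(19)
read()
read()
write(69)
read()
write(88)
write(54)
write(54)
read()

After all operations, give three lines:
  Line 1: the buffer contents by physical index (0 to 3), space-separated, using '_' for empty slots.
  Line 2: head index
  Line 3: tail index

write(2): buf=[2 _ _ _], head=0, tail=1, size=1
read(): buf=[_ _ _ _], head=1, tail=1, size=0
write(12): buf=[_ 12 _ _], head=1, tail=2, size=1
write(19): buf=[_ 12 19 _], head=1, tail=3, size=2
read(): buf=[_ _ 19 _], head=2, tail=3, size=1
read(): buf=[_ _ _ _], head=3, tail=3, size=0
write(69): buf=[_ _ _ 69], head=3, tail=0, size=1
read(): buf=[_ _ _ _], head=0, tail=0, size=0
write(88): buf=[88 _ _ _], head=0, tail=1, size=1
write(54): buf=[88 54 _ _], head=0, tail=2, size=2
write(54): buf=[88 54 54 _], head=0, tail=3, size=3
read(): buf=[_ 54 54 _], head=1, tail=3, size=2

Answer: _ 54 54 _
1
3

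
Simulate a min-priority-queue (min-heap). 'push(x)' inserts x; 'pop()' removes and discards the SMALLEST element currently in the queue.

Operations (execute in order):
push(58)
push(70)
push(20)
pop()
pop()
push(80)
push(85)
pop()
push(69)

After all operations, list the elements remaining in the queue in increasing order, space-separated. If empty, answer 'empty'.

Answer: 69 80 85

Derivation:
push(58): heap contents = [58]
push(70): heap contents = [58, 70]
push(20): heap contents = [20, 58, 70]
pop() → 20: heap contents = [58, 70]
pop() → 58: heap contents = [70]
push(80): heap contents = [70, 80]
push(85): heap contents = [70, 80, 85]
pop() → 70: heap contents = [80, 85]
push(69): heap contents = [69, 80, 85]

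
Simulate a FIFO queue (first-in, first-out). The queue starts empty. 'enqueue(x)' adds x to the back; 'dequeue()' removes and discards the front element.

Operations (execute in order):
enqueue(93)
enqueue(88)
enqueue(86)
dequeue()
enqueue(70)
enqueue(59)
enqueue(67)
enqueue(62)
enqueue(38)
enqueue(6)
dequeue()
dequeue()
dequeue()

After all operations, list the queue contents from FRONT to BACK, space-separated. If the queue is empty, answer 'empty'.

Answer: 59 67 62 38 6

Derivation:
enqueue(93): [93]
enqueue(88): [93, 88]
enqueue(86): [93, 88, 86]
dequeue(): [88, 86]
enqueue(70): [88, 86, 70]
enqueue(59): [88, 86, 70, 59]
enqueue(67): [88, 86, 70, 59, 67]
enqueue(62): [88, 86, 70, 59, 67, 62]
enqueue(38): [88, 86, 70, 59, 67, 62, 38]
enqueue(6): [88, 86, 70, 59, 67, 62, 38, 6]
dequeue(): [86, 70, 59, 67, 62, 38, 6]
dequeue(): [70, 59, 67, 62, 38, 6]
dequeue(): [59, 67, 62, 38, 6]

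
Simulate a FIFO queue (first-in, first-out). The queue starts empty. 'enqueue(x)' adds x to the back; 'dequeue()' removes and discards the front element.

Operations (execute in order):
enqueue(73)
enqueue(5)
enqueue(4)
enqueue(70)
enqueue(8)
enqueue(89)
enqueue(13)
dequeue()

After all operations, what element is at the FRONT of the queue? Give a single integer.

Answer: 5

Derivation:
enqueue(73): queue = [73]
enqueue(5): queue = [73, 5]
enqueue(4): queue = [73, 5, 4]
enqueue(70): queue = [73, 5, 4, 70]
enqueue(8): queue = [73, 5, 4, 70, 8]
enqueue(89): queue = [73, 5, 4, 70, 8, 89]
enqueue(13): queue = [73, 5, 4, 70, 8, 89, 13]
dequeue(): queue = [5, 4, 70, 8, 89, 13]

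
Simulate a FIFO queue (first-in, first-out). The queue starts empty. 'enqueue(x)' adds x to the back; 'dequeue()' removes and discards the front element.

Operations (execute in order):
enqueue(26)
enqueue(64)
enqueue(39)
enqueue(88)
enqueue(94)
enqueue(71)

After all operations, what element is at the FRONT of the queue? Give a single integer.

Answer: 26

Derivation:
enqueue(26): queue = [26]
enqueue(64): queue = [26, 64]
enqueue(39): queue = [26, 64, 39]
enqueue(88): queue = [26, 64, 39, 88]
enqueue(94): queue = [26, 64, 39, 88, 94]
enqueue(71): queue = [26, 64, 39, 88, 94, 71]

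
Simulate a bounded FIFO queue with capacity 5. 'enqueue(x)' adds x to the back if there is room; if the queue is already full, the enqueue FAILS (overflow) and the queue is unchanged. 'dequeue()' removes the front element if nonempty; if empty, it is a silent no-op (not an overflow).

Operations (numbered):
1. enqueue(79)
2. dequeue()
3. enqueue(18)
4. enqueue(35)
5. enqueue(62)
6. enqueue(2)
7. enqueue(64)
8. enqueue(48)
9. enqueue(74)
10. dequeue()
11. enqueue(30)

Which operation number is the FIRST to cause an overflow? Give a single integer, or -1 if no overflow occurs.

Answer: 8

Derivation:
1. enqueue(79): size=1
2. dequeue(): size=0
3. enqueue(18): size=1
4. enqueue(35): size=2
5. enqueue(62): size=3
6. enqueue(2): size=4
7. enqueue(64): size=5
8. enqueue(48): size=5=cap → OVERFLOW (fail)
9. enqueue(74): size=5=cap → OVERFLOW (fail)
10. dequeue(): size=4
11. enqueue(30): size=5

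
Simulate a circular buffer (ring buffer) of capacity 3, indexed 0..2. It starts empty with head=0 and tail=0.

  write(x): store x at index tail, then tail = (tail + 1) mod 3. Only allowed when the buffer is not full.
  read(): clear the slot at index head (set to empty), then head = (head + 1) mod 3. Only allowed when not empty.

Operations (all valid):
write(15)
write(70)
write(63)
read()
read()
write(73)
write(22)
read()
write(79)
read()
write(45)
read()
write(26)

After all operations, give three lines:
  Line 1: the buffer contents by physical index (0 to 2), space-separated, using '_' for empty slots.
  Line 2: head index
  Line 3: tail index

write(15): buf=[15 _ _], head=0, tail=1, size=1
write(70): buf=[15 70 _], head=0, tail=2, size=2
write(63): buf=[15 70 63], head=0, tail=0, size=3
read(): buf=[_ 70 63], head=1, tail=0, size=2
read(): buf=[_ _ 63], head=2, tail=0, size=1
write(73): buf=[73 _ 63], head=2, tail=1, size=2
write(22): buf=[73 22 63], head=2, tail=2, size=3
read(): buf=[73 22 _], head=0, tail=2, size=2
write(79): buf=[73 22 79], head=0, tail=0, size=3
read(): buf=[_ 22 79], head=1, tail=0, size=2
write(45): buf=[45 22 79], head=1, tail=1, size=3
read(): buf=[45 _ 79], head=2, tail=1, size=2
write(26): buf=[45 26 79], head=2, tail=2, size=3

Answer: 45 26 79
2
2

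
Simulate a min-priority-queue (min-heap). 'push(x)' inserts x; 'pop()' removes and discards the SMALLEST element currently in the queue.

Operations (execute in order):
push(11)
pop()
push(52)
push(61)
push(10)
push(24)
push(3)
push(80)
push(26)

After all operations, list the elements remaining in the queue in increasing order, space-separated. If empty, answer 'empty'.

Answer: 3 10 24 26 52 61 80

Derivation:
push(11): heap contents = [11]
pop() → 11: heap contents = []
push(52): heap contents = [52]
push(61): heap contents = [52, 61]
push(10): heap contents = [10, 52, 61]
push(24): heap contents = [10, 24, 52, 61]
push(3): heap contents = [3, 10, 24, 52, 61]
push(80): heap contents = [3, 10, 24, 52, 61, 80]
push(26): heap contents = [3, 10, 24, 26, 52, 61, 80]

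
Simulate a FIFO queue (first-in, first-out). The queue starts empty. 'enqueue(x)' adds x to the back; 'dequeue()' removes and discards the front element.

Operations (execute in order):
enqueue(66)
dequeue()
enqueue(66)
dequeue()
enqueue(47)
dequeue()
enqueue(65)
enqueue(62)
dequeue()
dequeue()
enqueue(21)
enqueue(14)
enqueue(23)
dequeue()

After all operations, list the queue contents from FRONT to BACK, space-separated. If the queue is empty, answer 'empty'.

enqueue(66): [66]
dequeue(): []
enqueue(66): [66]
dequeue(): []
enqueue(47): [47]
dequeue(): []
enqueue(65): [65]
enqueue(62): [65, 62]
dequeue(): [62]
dequeue(): []
enqueue(21): [21]
enqueue(14): [21, 14]
enqueue(23): [21, 14, 23]
dequeue(): [14, 23]

Answer: 14 23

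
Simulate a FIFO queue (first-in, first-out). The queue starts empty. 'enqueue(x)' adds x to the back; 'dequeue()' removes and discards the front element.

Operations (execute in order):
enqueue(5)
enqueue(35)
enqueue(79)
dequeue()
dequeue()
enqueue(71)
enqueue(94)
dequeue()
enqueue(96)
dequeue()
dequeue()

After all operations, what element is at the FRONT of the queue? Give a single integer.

Answer: 96

Derivation:
enqueue(5): queue = [5]
enqueue(35): queue = [5, 35]
enqueue(79): queue = [5, 35, 79]
dequeue(): queue = [35, 79]
dequeue(): queue = [79]
enqueue(71): queue = [79, 71]
enqueue(94): queue = [79, 71, 94]
dequeue(): queue = [71, 94]
enqueue(96): queue = [71, 94, 96]
dequeue(): queue = [94, 96]
dequeue(): queue = [96]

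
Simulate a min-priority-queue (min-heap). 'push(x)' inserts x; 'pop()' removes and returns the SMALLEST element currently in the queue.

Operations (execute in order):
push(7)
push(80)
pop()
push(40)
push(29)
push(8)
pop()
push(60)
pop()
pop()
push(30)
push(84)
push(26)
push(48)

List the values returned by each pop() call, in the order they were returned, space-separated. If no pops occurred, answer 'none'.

Answer: 7 8 29 40

Derivation:
push(7): heap contents = [7]
push(80): heap contents = [7, 80]
pop() → 7: heap contents = [80]
push(40): heap contents = [40, 80]
push(29): heap contents = [29, 40, 80]
push(8): heap contents = [8, 29, 40, 80]
pop() → 8: heap contents = [29, 40, 80]
push(60): heap contents = [29, 40, 60, 80]
pop() → 29: heap contents = [40, 60, 80]
pop() → 40: heap contents = [60, 80]
push(30): heap contents = [30, 60, 80]
push(84): heap contents = [30, 60, 80, 84]
push(26): heap contents = [26, 30, 60, 80, 84]
push(48): heap contents = [26, 30, 48, 60, 80, 84]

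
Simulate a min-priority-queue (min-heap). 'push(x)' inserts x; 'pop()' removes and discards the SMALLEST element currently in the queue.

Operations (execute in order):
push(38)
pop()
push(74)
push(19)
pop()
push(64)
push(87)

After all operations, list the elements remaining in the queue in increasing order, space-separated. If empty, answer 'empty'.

Answer: 64 74 87

Derivation:
push(38): heap contents = [38]
pop() → 38: heap contents = []
push(74): heap contents = [74]
push(19): heap contents = [19, 74]
pop() → 19: heap contents = [74]
push(64): heap contents = [64, 74]
push(87): heap contents = [64, 74, 87]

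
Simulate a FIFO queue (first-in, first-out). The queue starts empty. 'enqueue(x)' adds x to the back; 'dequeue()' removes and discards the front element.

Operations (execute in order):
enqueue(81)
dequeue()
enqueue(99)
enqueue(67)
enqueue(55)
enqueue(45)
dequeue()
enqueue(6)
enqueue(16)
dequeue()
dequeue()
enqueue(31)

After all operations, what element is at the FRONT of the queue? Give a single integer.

Answer: 45

Derivation:
enqueue(81): queue = [81]
dequeue(): queue = []
enqueue(99): queue = [99]
enqueue(67): queue = [99, 67]
enqueue(55): queue = [99, 67, 55]
enqueue(45): queue = [99, 67, 55, 45]
dequeue(): queue = [67, 55, 45]
enqueue(6): queue = [67, 55, 45, 6]
enqueue(16): queue = [67, 55, 45, 6, 16]
dequeue(): queue = [55, 45, 6, 16]
dequeue(): queue = [45, 6, 16]
enqueue(31): queue = [45, 6, 16, 31]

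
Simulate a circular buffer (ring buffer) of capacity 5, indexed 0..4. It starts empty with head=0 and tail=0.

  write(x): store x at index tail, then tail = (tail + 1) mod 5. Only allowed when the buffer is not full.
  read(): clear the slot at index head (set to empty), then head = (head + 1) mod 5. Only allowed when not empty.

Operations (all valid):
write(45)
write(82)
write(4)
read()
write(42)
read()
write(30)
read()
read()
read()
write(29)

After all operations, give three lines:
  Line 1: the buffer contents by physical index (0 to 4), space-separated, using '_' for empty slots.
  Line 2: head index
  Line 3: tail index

write(45): buf=[45 _ _ _ _], head=0, tail=1, size=1
write(82): buf=[45 82 _ _ _], head=0, tail=2, size=2
write(4): buf=[45 82 4 _ _], head=0, tail=3, size=3
read(): buf=[_ 82 4 _ _], head=1, tail=3, size=2
write(42): buf=[_ 82 4 42 _], head=1, tail=4, size=3
read(): buf=[_ _ 4 42 _], head=2, tail=4, size=2
write(30): buf=[_ _ 4 42 30], head=2, tail=0, size=3
read(): buf=[_ _ _ 42 30], head=3, tail=0, size=2
read(): buf=[_ _ _ _ 30], head=4, tail=0, size=1
read(): buf=[_ _ _ _ _], head=0, tail=0, size=0
write(29): buf=[29 _ _ _ _], head=0, tail=1, size=1

Answer: 29 _ _ _ _
0
1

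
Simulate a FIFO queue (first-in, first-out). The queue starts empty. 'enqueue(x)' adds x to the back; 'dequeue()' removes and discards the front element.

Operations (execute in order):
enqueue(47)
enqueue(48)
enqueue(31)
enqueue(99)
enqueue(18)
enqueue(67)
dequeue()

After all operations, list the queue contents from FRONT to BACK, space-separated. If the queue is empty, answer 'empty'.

enqueue(47): [47]
enqueue(48): [47, 48]
enqueue(31): [47, 48, 31]
enqueue(99): [47, 48, 31, 99]
enqueue(18): [47, 48, 31, 99, 18]
enqueue(67): [47, 48, 31, 99, 18, 67]
dequeue(): [48, 31, 99, 18, 67]

Answer: 48 31 99 18 67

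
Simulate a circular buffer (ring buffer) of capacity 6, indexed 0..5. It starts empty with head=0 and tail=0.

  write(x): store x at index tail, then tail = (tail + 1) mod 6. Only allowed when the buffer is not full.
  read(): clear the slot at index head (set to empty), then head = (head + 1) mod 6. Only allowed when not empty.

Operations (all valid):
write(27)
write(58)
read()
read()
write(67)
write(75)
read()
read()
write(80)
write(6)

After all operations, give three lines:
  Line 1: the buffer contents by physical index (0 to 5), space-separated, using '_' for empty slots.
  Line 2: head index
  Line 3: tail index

Answer: _ _ _ _ 80 6
4
0

Derivation:
write(27): buf=[27 _ _ _ _ _], head=0, tail=1, size=1
write(58): buf=[27 58 _ _ _ _], head=0, tail=2, size=2
read(): buf=[_ 58 _ _ _ _], head=1, tail=2, size=1
read(): buf=[_ _ _ _ _ _], head=2, tail=2, size=0
write(67): buf=[_ _ 67 _ _ _], head=2, tail=3, size=1
write(75): buf=[_ _ 67 75 _ _], head=2, tail=4, size=2
read(): buf=[_ _ _ 75 _ _], head=3, tail=4, size=1
read(): buf=[_ _ _ _ _ _], head=4, tail=4, size=0
write(80): buf=[_ _ _ _ 80 _], head=4, tail=5, size=1
write(6): buf=[_ _ _ _ 80 6], head=4, tail=0, size=2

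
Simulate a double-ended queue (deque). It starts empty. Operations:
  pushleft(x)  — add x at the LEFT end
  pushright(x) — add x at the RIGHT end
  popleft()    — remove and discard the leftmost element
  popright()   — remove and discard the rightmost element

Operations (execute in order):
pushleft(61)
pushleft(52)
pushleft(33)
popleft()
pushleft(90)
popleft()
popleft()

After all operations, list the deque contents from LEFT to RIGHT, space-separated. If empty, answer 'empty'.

pushleft(61): [61]
pushleft(52): [52, 61]
pushleft(33): [33, 52, 61]
popleft(): [52, 61]
pushleft(90): [90, 52, 61]
popleft(): [52, 61]
popleft(): [61]

Answer: 61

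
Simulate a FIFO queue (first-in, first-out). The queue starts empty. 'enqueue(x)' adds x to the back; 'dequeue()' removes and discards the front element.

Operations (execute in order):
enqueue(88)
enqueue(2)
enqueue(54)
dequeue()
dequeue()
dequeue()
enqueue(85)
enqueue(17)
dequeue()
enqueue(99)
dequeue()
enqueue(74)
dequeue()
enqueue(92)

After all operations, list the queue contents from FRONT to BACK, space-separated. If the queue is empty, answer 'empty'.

enqueue(88): [88]
enqueue(2): [88, 2]
enqueue(54): [88, 2, 54]
dequeue(): [2, 54]
dequeue(): [54]
dequeue(): []
enqueue(85): [85]
enqueue(17): [85, 17]
dequeue(): [17]
enqueue(99): [17, 99]
dequeue(): [99]
enqueue(74): [99, 74]
dequeue(): [74]
enqueue(92): [74, 92]

Answer: 74 92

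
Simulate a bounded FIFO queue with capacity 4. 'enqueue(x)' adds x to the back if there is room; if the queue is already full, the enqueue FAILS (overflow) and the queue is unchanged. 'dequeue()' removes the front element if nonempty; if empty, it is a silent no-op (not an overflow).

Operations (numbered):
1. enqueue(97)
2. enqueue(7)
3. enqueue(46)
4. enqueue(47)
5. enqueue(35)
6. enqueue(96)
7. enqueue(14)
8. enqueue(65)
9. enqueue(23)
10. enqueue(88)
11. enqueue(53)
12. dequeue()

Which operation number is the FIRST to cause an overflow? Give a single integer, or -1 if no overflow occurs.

1. enqueue(97): size=1
2. enqueue(7): size=2
3. enqueue(46): size=3
4. enqueue(47): size=4
5. enqueue(35): size=4=cap → OVERFLOW (fail)
6. enqueue(96): size=4=cap → OVERFLOW (fail)
7. enqueue(14): size=4=cap → OVERFLOW (fail)
8. enqueue(65): size=4=cap → OVERFLOW (fail)
9. enqueue(23): size=4=cap → OVERFLOW (fail)
10. enqueue(88): size=4=cap → OVERFLOW (fail)
11. enqueue(53): size=4=cap → OVERFLOW (fail)
12. dequeue(): size=3

Answer: 5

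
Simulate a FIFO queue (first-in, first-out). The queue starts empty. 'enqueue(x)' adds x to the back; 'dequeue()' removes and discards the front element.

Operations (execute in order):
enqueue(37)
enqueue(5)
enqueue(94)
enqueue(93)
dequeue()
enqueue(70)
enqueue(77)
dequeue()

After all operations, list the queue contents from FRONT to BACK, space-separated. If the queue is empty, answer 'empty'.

Answer: 94 93 70 77

Derivation:
enqueue(37): [37]
enqueue(5): [37, 5]
enqueue(94): [37, 5, 94]
enqueue(93): [37, 5, 94, 93]
dequeue(): [5, 94, 93]
enqueue(70): [5, 94, 93, 70]
enqueue(77): [5, 94, 93, 70, 77]
dequeue(): [94, 93, 70, 77]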